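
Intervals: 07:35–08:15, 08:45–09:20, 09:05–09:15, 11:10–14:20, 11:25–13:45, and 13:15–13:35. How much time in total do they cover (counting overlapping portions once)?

Merged: 07:35–08:15, 08:45–09:20, 11:10–14:20.
Lengths: 40 min + 35 min + 3 h 10 min = 4 h 25 min.

4 h 25 min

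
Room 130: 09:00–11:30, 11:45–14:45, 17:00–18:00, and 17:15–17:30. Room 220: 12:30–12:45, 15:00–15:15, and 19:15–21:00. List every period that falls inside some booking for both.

Merge the first list: 09:00-11:30, 11:45-14:45, 17:00-18:00.
09:00-11:30 falls entirely outside B.
11:45-14:45 overlaps B on 12:30-12:45.
17:00-18:00 falls entirely outside B.

12:30-12:45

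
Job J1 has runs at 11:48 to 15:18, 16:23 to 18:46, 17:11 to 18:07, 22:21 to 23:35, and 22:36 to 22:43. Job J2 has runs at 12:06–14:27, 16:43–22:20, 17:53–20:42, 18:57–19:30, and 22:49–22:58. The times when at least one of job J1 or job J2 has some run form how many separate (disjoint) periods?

A, merged: 11:48–15:18, 16:23–18:46, 22:21–23:35.
B, merged: 12:06–14:27, 16:43–22:20, 22:49–22:58.
A ∪ B = 11:48–15:18, 16:23–22:20, 22:21–23:35.
That is 3 disjoint pieces.

3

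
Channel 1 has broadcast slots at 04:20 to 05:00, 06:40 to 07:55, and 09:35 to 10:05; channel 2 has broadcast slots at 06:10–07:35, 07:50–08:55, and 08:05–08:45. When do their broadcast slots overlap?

06:40-07:35, 07:50-07:55

Merge the second list: 06:10-07:35, 07:50-08:55.
04:20-05:00 meets no B interval.
06:40-07:55 ∩ B → 06:40-07:35, 07:50-07:55.
09:35-10:05 meets no B interval.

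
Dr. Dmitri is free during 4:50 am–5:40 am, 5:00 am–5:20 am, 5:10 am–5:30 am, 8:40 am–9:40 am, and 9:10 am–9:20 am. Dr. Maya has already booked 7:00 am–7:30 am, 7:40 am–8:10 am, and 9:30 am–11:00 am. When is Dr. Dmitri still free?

4:50 am-5:40 am, 8:40 am-9:30 am

First set merges to 4:50 am-5:40 am, 8:40 am-9:40 am.
4:50 am-5:40 am: nothing removed.
8:40 am-9:40 am \ B = 8:40 am-9:30 am.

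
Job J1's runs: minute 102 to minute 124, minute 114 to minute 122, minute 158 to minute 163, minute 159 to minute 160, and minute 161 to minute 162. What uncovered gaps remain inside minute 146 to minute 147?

After merging, the occupied span is minute 102 to minute 124, minute 158 to minute 163.
Complement within minute 146 to minute 147: minute 146 to minute 147.

minute 146 to minute 147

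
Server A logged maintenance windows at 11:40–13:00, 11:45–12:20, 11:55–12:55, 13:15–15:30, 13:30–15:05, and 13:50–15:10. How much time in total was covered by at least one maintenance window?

Merged: 11:40–13:00, 13:15–15:30.
Lengths: 1 h 20 min + 2 h 15 min = 3 h 35 min.

3 h 35 min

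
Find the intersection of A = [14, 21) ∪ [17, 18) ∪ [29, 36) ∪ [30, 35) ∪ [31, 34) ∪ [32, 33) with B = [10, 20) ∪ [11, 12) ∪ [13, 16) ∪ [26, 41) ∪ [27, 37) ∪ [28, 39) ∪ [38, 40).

A, merged: [14, 21), [29, 36).
B, merged: [10, 20), [26, 41).
[14, 21) overlaps B on [14, 20).
[29, 36) overlaps B on [29, 36).

[14, 20) ∪ [29, 36)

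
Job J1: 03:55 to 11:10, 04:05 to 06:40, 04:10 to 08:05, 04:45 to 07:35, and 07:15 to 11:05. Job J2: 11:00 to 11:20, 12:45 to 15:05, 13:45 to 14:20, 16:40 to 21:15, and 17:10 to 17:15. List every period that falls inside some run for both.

First set merges to 03:55–11:10.
Second set merges to 11:00–11:20, 12:45–15:05, 16:40–21:15.
03:55–11:10 ∩ B → 11:00–11:10.

11:00–11:10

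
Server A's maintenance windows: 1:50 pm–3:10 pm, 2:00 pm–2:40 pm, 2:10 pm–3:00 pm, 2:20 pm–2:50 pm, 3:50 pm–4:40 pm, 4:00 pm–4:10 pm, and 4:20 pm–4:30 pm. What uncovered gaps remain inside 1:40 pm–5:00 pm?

1:40 pm–1:50 pm, 3:10 pm–3:50 pm, 4:40 pm–5:00 pm

After merging, the occupied span is 1:50 pm–3:10 pm, 3:50 pm–4:40 pm.
Gaps within 1:40 pm–5:00 pm: 1:40 pm–1:50 pm, 3:10 pm–3:50 pm, 4:40 pm–5:00 pm.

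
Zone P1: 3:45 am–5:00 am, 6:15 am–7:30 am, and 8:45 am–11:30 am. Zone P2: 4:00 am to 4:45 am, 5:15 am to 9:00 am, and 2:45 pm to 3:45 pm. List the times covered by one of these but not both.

A but not B: 3:45 am–4:00 am, 4:45 am–5:00 am, 9:00 am–11:30 am.
B but not A: 5:15 am–6:15 am, 7:30 am–8:45 am, 2:45 pm–3:45 pm.
Combining gives A △ B.

3:45 am–4:00 am, 4:45 am–5:00 am, 5:15 am–6:15 am, 7:30 am–8:45 am, 9:00 am–11:30 am, 2:45 pm–3:45 pm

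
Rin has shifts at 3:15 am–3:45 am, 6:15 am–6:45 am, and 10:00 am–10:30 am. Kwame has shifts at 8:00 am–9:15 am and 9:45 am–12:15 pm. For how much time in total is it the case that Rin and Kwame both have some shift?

A ∩ B = 10:00 am–10:30 am.
Total: 30 min.

30 min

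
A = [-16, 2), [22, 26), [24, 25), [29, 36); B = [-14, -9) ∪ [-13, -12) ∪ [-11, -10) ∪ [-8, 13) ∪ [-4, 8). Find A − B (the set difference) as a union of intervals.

A, merged: [-16, 2), [22, 26), [29, 36).
B, merged: [-14, -9), [-8, 13).
[-16, 2) \ B = [-16, -14), [-9, -8).
[22, 26): nothing removed.
[29, 36): nothing removed.

[-16, -14) ∪ [-9, -8) ∪ [22, 26) ∪ [29, 36)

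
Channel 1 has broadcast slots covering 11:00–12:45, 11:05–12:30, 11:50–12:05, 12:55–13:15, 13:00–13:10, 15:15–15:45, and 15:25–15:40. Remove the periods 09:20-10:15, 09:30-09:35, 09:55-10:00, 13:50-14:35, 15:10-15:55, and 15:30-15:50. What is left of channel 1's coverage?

11:00–12:45, 12:55–13:15

A, merged: 11:00–12:45, 12:55–13:15, 15:15–15:45.
B, merged: 09:20–10:15, 13:50–14:35, 15:10–15:55.
11:00–12:45: nothing removed.
12:55–13:15: nothing removed.
15:15–15:45: entirely removed.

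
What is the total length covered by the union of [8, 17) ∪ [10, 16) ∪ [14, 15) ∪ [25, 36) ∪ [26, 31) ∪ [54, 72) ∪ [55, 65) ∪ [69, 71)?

38

Merged: [8, 17), [25, 36), [54, 72).
Lengths: 9 + 11 + 18 = 38.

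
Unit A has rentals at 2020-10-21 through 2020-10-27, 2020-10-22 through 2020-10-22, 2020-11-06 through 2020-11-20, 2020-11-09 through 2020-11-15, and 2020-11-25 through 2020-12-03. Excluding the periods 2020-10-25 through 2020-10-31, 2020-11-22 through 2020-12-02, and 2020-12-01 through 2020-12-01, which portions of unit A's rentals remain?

2020-10-21 through 2020-10-24, 2020-11-06 through 2020-11-20, 2020-12-03 through 2020-12-03

A, merged: 2020-10-21 through 2020-10-27, 2020-11-06 through 2020-11-20, 2020-11-25 through 2020-12-03.
B, merged: 2020-10-25 through 2020-10-31, 2020-11-22 through 2020-12-02.
2020-10-21 through 2020-10-27 minus B → 2020-10-21 through 2020-10-24.
2020-11-06 through 2020-11-20: no B overlap → unchanged.
2020-11-25 through 2020-12-03 minus B → 2020-12-03 through 2020-12-03.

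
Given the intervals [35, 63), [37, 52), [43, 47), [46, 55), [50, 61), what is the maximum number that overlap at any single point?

4

Sweep endpoints in order; track running count of active intervals.
Peak of 4 reached at 46.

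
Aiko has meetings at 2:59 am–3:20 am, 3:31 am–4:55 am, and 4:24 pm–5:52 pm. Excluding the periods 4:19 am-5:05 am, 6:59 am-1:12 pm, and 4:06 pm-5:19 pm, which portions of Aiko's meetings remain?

2:59 am–3:20 am, 3:31 am–4:19 am, 5:19 pm–5:52 pm

2:59 am–3:20 am: no B overlap → unchanged.
3:31 am–4:55 am minus B → 3:31 am–4:19 am.
4:24 pm–5:52 pm minus B → 5:19 pm–5:52 pm.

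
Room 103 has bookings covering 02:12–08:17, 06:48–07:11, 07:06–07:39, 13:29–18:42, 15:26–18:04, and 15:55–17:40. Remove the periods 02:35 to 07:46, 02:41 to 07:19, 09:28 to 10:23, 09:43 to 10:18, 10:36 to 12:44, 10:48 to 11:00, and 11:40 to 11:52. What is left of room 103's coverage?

Merge the first list: 02:12-08:17, 13:29-18:42.
Merge the second list: 02:35-07:46, 09:28-10:23, 10:36-12:44.
02:12-08:17 \ B = 02:12-02:35, 07:46-08:17.
13:29-18:42: nothing removed.

02:12-02:35, 07:46-08:17, 13:29-18:42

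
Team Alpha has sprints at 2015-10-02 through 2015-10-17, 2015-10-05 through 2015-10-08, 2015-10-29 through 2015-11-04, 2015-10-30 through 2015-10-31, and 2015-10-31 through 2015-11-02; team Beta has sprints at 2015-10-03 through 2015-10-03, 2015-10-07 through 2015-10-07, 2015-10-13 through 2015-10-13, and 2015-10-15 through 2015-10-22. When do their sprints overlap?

A, merged: 2015-10-02 through 2015-10-17, 2015-10-29 through 2015-11-04.
2015-10-02 through 2015-10-17 ∩ B → 2015-10-03 through 2015-10-03, 2015-10-07 through 2015-10-07, 2015-10-13 through 2015-10-13, 2015-10-15 through 2015-10-17.
2015-10-29 through 2015-11-04 meets no B interval.

2015-10-03 through 2015-10-03, 2015-10-07 through 2015-10-07, 2015-10-13 through 2015-10-13, 2015-10-15 through 2015-10-17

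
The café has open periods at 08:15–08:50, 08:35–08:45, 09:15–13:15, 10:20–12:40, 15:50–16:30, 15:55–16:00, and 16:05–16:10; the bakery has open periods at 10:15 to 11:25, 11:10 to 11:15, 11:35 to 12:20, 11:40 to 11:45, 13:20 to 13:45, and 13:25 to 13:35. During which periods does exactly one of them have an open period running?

08:15–08:50, 09:15–10:15, 11:25–11:35, 12:20–13:15, 13:20–13:45, 15:50–16:30

First set merges to 08:15–08:50, 09:15–13:15, 15:50–16:30.
Second set merges to 10:15–11:25, 11:35–12:20, 13:20–13:45.
A \ B = 08:15–08:50, 09:15–10:15, 11:25–11:35, 12:20–13:15, 15:50–16:30.
B \ A = 13:20–13:45.
Union of the two gives the symmetric difference.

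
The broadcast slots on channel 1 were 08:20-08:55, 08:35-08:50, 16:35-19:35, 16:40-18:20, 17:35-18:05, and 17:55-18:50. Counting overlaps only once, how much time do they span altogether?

Merged: 08:20-08:55, 16:35-19:35.
Lengths: 35 min + 3 h = 3 h 35 min.

3 h 35 min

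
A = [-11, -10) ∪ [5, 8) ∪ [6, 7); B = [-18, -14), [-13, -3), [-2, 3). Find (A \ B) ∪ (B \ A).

[-18, -14) ∪ [-13, -11) ∪ [-10, -3) ∪ [-2, 3) ∪ [5, 8)

Merge the first list: [-11, -10), [5, 8).
A but not B: [5, 8).
B but not A: [-18, -14), [-13, -11), [-10, -3), [-2, 3).
Combining gives A △ B.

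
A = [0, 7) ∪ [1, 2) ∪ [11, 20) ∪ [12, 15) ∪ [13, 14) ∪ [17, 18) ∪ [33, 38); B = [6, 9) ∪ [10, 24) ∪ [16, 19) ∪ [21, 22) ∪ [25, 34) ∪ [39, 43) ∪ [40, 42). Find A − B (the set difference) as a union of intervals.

First set merges to [0, 7), [11, 20), [33, 38).
Second set merges to [6, 9), [10, 24), [25, 34), [39, 43).
[0, 7) minus B → [0, 6).
[11, 20): fully covered by B → removed.
[33, 38) minus B → [34, 38).

[0, 6) ∪ [34, 38)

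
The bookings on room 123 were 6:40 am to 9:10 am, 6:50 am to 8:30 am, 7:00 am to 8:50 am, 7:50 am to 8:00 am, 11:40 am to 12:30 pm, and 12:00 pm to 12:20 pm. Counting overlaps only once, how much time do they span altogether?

Merged: 6:40 am-9:10 am, 11:40 am-12:30 pm.
Lengths: 2 h 30 min + 50 min = 3 h 20 min.

3 h 20 min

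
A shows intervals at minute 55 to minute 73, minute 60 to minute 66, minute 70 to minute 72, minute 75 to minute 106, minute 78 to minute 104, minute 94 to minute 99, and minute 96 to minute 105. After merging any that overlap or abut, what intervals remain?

minute 60 to minute 66 overlaps/touches minute 55 to minute 73 → extend to minute 55 to minute 73.
minute 70 to minute 72 overlaps/touches minute 55 to minute 73 → extend to minute 55 to minute 73.
minute 75 to minute 106 is disjoint → start new block.
minute 78 to minute 104 overlaps/touches minute 75 to minute 106 → extend to minute 75 to minute 106.
minute 94 to minute 99 overlaps/touches minute 75 to minute 106 → extend to minute 75 to minute 106.
minute 96 to minute 105 overlaps/touches minute 75 to minute 106 → extend to minute 75 to minute 106.

minute 55 to minute 73, minute 75 to minute 106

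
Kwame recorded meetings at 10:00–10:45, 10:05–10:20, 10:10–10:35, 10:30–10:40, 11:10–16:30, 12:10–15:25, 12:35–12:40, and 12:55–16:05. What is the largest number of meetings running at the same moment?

3

At 10:10, 3 of the intervals are simultaneously active.
No point has more.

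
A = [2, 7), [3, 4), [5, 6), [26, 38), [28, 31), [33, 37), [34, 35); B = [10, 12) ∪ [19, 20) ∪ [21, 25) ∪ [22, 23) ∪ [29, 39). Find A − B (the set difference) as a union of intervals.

First set merges to [2, 7), [26, 38).
Second set merges to [10, 12), [19, 20), [21, 25), [29, 39).
[2, 7): no B overlap → unchanged.
[26, 38) minus B → [26, 29).

[2, 7) ∪ [26, 29)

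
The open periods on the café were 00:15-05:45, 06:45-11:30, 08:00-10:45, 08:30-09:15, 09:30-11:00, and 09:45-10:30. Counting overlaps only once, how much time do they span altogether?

Merged: 00:15-05:45, 06:45-11:30.
Lengths: 5 h 30 min + 4 h 45 min = 10 h 15 min.

10 h 15 min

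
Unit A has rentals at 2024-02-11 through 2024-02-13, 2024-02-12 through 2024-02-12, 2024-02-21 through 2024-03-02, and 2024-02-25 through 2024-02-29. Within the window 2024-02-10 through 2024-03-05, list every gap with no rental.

After merging, the occupied span is 2024-02-11 through 2024-02-13, 2024-02-21 through 2024-03-02.
Gaps within 2024-02-10 through 2024-03-05: 2024-02-10 through 2024-02-10, 2024-02-14 through 2024-02-20, 2024-03-03 through 2024-03-05.

2024-02-10 through 2024-02-10, 2024-02-14 through 2024-02-20, 2024-03-03 through 2024-03-05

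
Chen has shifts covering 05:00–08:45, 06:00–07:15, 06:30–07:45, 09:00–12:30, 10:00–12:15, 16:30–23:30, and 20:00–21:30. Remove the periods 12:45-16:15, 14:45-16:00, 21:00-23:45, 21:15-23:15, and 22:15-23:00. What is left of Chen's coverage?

Merge the first list: 05:00–08:45, 09:00–12:30, 16:30–23:30.
Merge the second list: 12:45–16:15, 21:00–23:45.
05:00–08:45: no B overlap → unchanged.
09:00–12:30: no B overlap → unchanged.
16:30–23:30 minus B → 16:30–21:00.

05:00–08:45, 09:00–12:30, 16:30–21:00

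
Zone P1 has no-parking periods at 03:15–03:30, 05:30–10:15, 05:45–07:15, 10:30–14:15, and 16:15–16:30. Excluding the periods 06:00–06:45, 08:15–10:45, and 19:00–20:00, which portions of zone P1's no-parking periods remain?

03:15–03:30, 05:30–06:00, 06:45–08:15, 10:45–14:15, 16:15–16:30

First set merges to 03:15–03:30, 05:30–10:15, 10:30–14:15, 16:15–16:30.
03:15–03:30 is untouched.
05:30–10:15 with B removed leaves 05:30–06:00, 06:45–08:15.
10:30–14:15 with B removed leaves 10:45–14:15.
16:15–16:30 is untouched.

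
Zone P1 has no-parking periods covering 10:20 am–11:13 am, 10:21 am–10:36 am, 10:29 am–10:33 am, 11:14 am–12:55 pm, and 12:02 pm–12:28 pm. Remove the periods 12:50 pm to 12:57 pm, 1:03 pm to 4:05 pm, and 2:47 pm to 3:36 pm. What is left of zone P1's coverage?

10:20 am–11:13 am, 11:14 am–12:50 pm

First set merges to 10:20 am–11:13 am, 11:14 am–12:55 pm.
Second set merges to 12:50 pm–12:57 pm, 1:03 pm–4:05 pm.
10:20 am–11:13 am: no B overlap → unchanged.
11:14 am–12:55 pm minus B → 11:14 am–12:50 pm.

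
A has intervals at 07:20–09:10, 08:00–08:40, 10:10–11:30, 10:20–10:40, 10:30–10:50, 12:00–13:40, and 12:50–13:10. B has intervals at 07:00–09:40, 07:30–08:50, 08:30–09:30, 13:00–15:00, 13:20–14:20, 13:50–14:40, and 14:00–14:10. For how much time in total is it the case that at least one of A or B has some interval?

7 h

First set merges to 07:20–09:10, 10:10–11:30, 12:00–13:40.
Second set merges to 07:00–09:40, 13:00–15:00.
A ∪ B = 07:00–09:40, 10:10–11:30, 12:00–15:00.
Total: 2 h 40 min + 1 h 20 min + 3 h = 7 h.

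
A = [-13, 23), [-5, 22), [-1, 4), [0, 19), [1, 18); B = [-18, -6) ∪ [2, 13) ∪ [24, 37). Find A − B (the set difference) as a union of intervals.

A, merged: [-13, 23).
[-13, 23) with B removed leaves [-6, 2), [13, 23).

[-6, 2) ∪ [13, 23)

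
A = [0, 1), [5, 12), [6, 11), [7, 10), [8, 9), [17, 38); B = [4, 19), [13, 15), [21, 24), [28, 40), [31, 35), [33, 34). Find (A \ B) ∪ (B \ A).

Merge the first list: [0, 1), [5, 12), [17, 38).
Merge the second list: [4, 19), [21, 24), [28, 40).
A \ B = [0, 1), [19, 21), [24, 28).
B \ A = [4, 5), [12, 17), [38, 40).
Union of the two gives the symmetric difference.

[0, 1) ∪ [4, 5) ∪ [12, 17) ∪ [19, 21) ∪ [24, 28) ∪ [38, 40)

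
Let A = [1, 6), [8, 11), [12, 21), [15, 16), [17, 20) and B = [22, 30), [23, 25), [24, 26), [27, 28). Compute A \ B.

Merge the first list: [1, 6), [8, 11), [12, 21).
Merge the second list: [22, 30).
[1, 6): no B overlap → unchanged.
[8, 11): no B overlap → unchanged.
[12, 21): no B overlap → unchanged.

[1, 6) ∪ [8, 11) ∪ [12, 21)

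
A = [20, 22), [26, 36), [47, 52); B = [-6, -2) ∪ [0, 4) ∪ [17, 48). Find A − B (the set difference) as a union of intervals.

[20, 22): fully covered by B → removed.
[26, 36): fully covered by B → removed.
[47, 52) minus B → [48, 52).

[48, 52)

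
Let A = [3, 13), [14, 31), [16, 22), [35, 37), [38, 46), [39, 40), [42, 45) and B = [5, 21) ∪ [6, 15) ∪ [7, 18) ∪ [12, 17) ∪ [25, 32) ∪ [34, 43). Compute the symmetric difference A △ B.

A, merged: [3, 13), [14, 31), [35, 37), [38, 46).
B, merged: [5, 21), [25, 32), [34, 43).
Only in the first: [3, 5), [21, 25), [43, 46).
Only in the second: [13, 14), [31, 32), [34, 35), [37, 38).
Together these are the periods covered by exactly one.

[3, 5) ∪ [13, 14) ∪ [21, 25) ∪ [31, 32) ∪ [34, 35) ∪ [37, 38) ∪ [43, 46)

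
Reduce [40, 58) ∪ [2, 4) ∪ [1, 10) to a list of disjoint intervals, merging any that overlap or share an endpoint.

Sort by start: [1, 10), [2, 4), [40, 58).
[2, 4) overlaps/touches [1, 10) → extend to [1, 10).
[40, 58) is disjoint → start new block.

[1, 10) ∪ [40, 58)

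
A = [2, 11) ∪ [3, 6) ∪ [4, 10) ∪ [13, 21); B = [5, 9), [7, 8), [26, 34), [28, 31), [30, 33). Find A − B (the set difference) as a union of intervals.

[2, 5) ∪ [9, 11) ∪ [13, 21)

First set merges to [2, 11), [13, 21).
Second set merges to [5, 9), [26, 34).
[2, 11) minus B → [2, 5), [9, 11).
[13, 21): no B overlap → unchanged.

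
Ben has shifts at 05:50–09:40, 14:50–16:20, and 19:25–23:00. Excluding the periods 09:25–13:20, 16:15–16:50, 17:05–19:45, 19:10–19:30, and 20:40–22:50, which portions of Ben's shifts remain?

B, merged: 09:25-13:20, 16:15-16:50, 17:05-19:45, 20:40-22:50.
05:50-09:40 with B removed leaves 05:50-09:25.
14:50-16:20 with B removed leaves 14:50-16:15.
19:25-23:00 with B removed leaves 19:45-20:40, 22:50-23:00.

05:50-09:25, 14:50-16:15, 19:45-20:40, 22:50-23:00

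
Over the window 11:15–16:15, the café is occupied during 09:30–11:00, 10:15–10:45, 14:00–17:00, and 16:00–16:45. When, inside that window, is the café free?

After merging, the occupied span is 09:30–11:00, 14:00–17:00.
Gaps within 11:15–16:15: 11:15–14:00.

11:15–14:00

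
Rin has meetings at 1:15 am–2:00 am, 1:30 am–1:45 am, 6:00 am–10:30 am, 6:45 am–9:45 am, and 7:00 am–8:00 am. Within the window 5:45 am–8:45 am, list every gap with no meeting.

5:45 am-6:00 am

After merging, the occupied span is 1:15 am-2:00 am, 6:00 am-10:30 am.
Complement within 5:45 am-8:45 am: 5:45 am-6:00 am.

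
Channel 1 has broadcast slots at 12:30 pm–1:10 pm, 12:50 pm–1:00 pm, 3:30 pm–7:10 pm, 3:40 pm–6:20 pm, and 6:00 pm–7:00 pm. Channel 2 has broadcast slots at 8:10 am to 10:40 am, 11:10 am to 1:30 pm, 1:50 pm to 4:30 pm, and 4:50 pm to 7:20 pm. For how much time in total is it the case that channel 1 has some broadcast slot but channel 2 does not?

20 min

A, merged: 12:30 pm-1:10 pm, 3:30 pm-7:10 pm.
A \ B = 4:30 pm-4:50 pm.
Total: 20 min.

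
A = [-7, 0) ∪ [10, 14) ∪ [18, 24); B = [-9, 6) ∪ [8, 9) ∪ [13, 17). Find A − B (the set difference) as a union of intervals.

[-7, 0): fully covered by B → removed.
[10, 14) minus B → [10, 13).
[18, 24): no B overlap → unchanged.

[10, 13) ∪ [18, 24)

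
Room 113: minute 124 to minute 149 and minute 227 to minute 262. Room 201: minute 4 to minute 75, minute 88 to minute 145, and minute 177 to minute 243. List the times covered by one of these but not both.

A \ B = minute 145 to minute 149, minute 243 to minute 262.
B \ A = minute 4 to minute 75, minute 88 to minute 124, minute 177 to minute 227.
Union of the two gives the symmetric difference.

minute 4 to minute 75, minute 88 to minute 124, minute 145 to minute 149, minute 177 to minute 227, minute 243 to minute 262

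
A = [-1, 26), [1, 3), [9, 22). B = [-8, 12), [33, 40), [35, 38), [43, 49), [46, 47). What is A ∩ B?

[-1, 12)

A, merged: [-1, 26).
B, merged: [-8, 12), [33, 40), [43, 49).
[-1, 26) meets the second set on [-1, 12).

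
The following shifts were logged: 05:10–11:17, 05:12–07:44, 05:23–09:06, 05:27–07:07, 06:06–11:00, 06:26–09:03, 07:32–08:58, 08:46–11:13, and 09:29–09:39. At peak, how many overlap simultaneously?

6

Sweep endpoints in order; track running count of active intervals.
Peak of 6 reached at 06:26.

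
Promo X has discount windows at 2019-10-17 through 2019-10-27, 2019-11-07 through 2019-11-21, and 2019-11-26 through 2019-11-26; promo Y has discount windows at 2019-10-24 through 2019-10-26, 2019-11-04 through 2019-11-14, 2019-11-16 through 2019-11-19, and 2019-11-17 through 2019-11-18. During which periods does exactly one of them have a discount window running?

2019-10-17 through 2019-10-23, 2019-10-27 through 2019-10-27, 2019-11-04 through 2019-11-06, 2019-11-15 through 2019-11-15, 2019-11-20 through 2019-11-21, 2019-11-26 through 2019-11-26

Merge the second list: 2019-10-24 through 2019-10-26, 2019-11-04 through 2019-11-14, 2019-11-16 through 2019-11-19.
Only in the first: 2019-10-17 through 2019-10-23, 2019-10-27 through 2019-10-27, 2019-11-15 through 2019-11-15, 2019-11-20 through 2019-11-21, 2019-11-26 through 2019-11-26.
Only in the second: 2019-11-04 through 2019-11-06.
Together these are the periods covered by exactly one.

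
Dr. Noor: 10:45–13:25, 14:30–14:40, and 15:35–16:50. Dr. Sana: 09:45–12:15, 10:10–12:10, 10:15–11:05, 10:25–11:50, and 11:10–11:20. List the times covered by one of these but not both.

Merge the second list: 09:45-12:15.
A but not B: 12:15-13:25, 14:30-14:40, 15:35-16:50.
B but not A: 09:45-10:45.
Combining gives A △ B.

09:45-10:45, 12:15-13:25, 14:30-14:40, 15:35-16:50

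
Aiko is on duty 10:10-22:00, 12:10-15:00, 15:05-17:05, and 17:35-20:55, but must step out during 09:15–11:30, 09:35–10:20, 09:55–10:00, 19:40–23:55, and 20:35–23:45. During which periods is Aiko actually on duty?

First set merges to 10:10-22:00.
Second set merges to 09:15-11:30, 19:40-23:55.
10:10-22:00 \ B = 11:30-19:40.

11:30-19:40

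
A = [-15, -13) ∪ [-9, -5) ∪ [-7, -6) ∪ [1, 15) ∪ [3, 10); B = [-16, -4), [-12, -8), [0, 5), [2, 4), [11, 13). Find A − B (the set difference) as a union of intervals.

First set merges to [-15, -13), [-9, -5), [1, 15).
Second set merges to [-16, -4), [0, 5), [11, 13).
[-15, -13): entirely removed.
[-9, -5): entirely removed.
[1, 15) \ B = [5, 11), [13, 15).

[5, 11) ∪ [13, 15)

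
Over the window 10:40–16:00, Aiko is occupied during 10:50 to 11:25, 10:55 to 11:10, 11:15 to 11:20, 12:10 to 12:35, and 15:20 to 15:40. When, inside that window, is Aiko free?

10:40–10:50, 11:25–12:10, 12:35–15:20, 15:40–16:00

Covered (merged): 10:50–11:25, 12:10–12:35, 15:20–15:40.
Uncovered inside 10:40–16:00: 10:40–10:50, 11:25–12:10, 12:35–15:20, 15:40–16:00.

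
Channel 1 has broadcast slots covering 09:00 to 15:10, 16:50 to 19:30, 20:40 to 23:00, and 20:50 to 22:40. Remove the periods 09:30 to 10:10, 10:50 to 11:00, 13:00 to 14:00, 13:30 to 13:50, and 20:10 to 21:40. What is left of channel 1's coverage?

A, merged: 09:00–15:10, 16:50–19:30, 20:40–23:00.
B, merged: 09:30–10:10, 10:50–11:00, 13:00–14:00, 20:10–21:40.
09:00–15:10 \ B = 09:00–09:30, 10:10–10:50, 11:00–13:00, 14:00–15:10.
16:50–19:30: nothing removed.
20:40–23:00 \ B = 21:40–23:00.

09:00–09:30, 10:10–10:50, 11:00–13:00, 14:00–15:10, 16:50–19:30, 21:40–23:00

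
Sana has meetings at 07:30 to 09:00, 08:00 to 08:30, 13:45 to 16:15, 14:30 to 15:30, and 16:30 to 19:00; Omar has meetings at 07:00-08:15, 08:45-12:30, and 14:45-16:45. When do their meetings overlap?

07:30–08:15, 08:45–09:00, 14:45–16:15, 16:30–16:45

Merge the first list: 07:30–09:00, 13:45–16:15, 16:30–19:00.
07:30–09:00 overlaps B on 07:30–08:15, 08:45–09:00.
13:45–16:15 overlaps B on 14:45–16:15.
16:30–19:00 overlaps B on 16:30–16:45.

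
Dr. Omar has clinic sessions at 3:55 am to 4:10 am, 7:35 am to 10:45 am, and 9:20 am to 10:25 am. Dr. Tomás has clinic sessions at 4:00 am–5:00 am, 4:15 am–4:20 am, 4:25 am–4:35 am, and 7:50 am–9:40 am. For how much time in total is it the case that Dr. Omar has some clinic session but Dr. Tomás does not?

1 h 25 min

Merge the first list: 3:55 am–4:10 am, 7:35 am–10:45 am.
Merge the second list: 4:00 am–5:00 am, 7:50 am–9:40 am.
A \ B = 3:55 am–4:00 am, 7:35 am–7:50 am, 9:40 am–10:45 am.
Total: 5 min + 15 min + 1 h 5 min = 1 h 25 min.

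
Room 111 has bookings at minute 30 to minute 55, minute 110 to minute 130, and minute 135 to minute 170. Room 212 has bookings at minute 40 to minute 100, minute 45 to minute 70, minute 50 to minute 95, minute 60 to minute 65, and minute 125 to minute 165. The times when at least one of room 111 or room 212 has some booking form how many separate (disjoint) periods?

Merge the second list: minute 40 to minute 100, minute 125 to minute 165.
A ∪ B = minute 30 to minute 100, minute 110 to minute 170.
That is 2 disjoint pieces.

2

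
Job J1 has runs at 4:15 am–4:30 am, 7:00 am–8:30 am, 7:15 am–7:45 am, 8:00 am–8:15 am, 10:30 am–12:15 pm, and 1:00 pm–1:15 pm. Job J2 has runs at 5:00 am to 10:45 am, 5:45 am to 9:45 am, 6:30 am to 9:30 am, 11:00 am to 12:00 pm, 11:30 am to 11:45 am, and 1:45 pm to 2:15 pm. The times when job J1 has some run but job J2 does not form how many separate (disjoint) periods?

4

A, merged: 4:15 am–4:30 am, 7:00 am–8:30 am, 10:30 am–12:15 pm, 1:00 pm–1:15 pm.
B, merged: 5:00 am–10:45 am, 11:00 am–12:00 pm, 1:45 pm–2:15 pm.
A \ B = 4:15 am–4:30 am, 10:45 am–11:00 am, 12:00 pm–12:15 pm, 1:00 pm–1:15 pm.
That is 4 disjoint pieces.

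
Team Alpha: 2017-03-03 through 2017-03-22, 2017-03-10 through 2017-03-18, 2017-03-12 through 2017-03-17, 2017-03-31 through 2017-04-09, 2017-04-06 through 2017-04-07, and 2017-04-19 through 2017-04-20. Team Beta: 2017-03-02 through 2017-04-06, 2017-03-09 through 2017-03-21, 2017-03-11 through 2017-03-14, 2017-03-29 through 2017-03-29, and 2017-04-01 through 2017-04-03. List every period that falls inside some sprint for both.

First set merges to 2017-03-03 through 2017-03-22, 2017-03-31 through 2017-04-09, 2017-04-19 through 2017-04-20.
Second set merges to 2017-03-02 through 2017-04-06.
2017-03-03 through 2017-03-22 ∩ B → 2017-03-03 through 2017-03-22.
2017-03-31 through 2017-04-09 ∩ B → 2017-03-31 through 2017-04-06.
2017-04-19 through 2017-04-20 meets no B interval.

2017-03-03 through 2017-03-22, 2017-03-31 through 2017-04-06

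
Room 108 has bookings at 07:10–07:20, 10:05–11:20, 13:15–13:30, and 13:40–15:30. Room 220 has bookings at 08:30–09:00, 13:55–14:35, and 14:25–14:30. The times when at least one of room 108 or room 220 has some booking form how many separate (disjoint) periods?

Second set merges to 08:30–09:00, 13:55–14:35.
A ∪ B = 07:10–07:20, 08:30–09:00, 10:05–11:20, 13:15–13:30, 13:40–15:30.
That is 5 disjoint pieces.

5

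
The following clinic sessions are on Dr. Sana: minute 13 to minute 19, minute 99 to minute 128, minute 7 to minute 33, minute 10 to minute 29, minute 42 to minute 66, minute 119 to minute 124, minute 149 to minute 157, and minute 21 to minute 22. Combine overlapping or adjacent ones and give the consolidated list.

minute 7 to minute 33, minute 42 to minute 66, minute 99 to minute 128, minute 149 to minute 157

Sort by start: minute 7 to minute 33, minute 10 to minute 29, minute 13 to minute 19, minute 21 to minute 22, minute 42 to minute 66, minute 99 to minute 128, minute 119 to minute 124, minute 149 to minute 157.
minute 10 to minute 29 overlaps/touches minute 7 to minute 33 → extend to minute 7 to minute 33.
minute 13 to minute 19 overlaps/touches minute 7 to minute 33 → extend to minute 7 to minute 33.
minute 21 to minute 22 overlaps/touches minute 7 to minute 33 → extend to minute 7 to minute 33.
minute 42 to minute 66 is disjoint → start new block.
minute 99 to minute 128 is disjoint → start new block.
minute 119 to minute 124 overlaps/touches minute 99 to minute 128 → extend to minute 99 to minute 128.
minute 149 to minute 157 is disjoint → start new block.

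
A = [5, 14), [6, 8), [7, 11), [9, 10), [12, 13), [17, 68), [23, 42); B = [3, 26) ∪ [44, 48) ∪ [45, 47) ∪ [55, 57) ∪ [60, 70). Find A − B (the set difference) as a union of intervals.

Merge the first list: [5, 14), [17, 68).
Merge the second list: [3, 26), [44, 48), [55, 57), [60, 70).
[5, 14): fully covered by B → removed.
[17, 68) minus B → [26, 44), [48, 55), [57, 60).

[26, 44) ∪ [48, 55) ∪ [57, 60)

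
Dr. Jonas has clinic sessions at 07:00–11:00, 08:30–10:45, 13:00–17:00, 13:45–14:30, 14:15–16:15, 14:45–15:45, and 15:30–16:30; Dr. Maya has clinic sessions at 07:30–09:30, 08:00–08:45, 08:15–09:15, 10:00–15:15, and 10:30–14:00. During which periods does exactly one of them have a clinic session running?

First set merges to 07:00-11:00, 13:00-17:00.
Second set merges to 07:30-09:30, 10:00-15:15.
Only in the first: 07:00-07:30, 09:30-10:00, 15:15-17:00.
Only in the second: 11:00-13:00.
Together these are the periods covered by exactly one.

07:00-07:30, 09:30-10:00, 11:00-13:00, 15:15-17:00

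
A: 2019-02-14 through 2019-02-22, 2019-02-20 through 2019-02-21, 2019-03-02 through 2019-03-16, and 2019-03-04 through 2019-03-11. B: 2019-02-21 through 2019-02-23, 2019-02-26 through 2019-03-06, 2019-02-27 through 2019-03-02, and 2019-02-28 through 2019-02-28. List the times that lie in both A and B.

A, merged: 2019-02-14 through 2019-02-22, 2019-03-02 through 2019-03-16.
B, merged: 2019-02-21 through 2019-02-23, 2019-02-26 through 2019-03-06.
2019-02-14 through 2019-02-22 overlaps B on 2019-02-21 through 2019-02-22.
2019-03-02 through 2019-03-16 overlaps B on 2019-03-02 through 2019-03-06.

2019-02-21 through 2019-02-22, 2019-03-02 through 2019-03-06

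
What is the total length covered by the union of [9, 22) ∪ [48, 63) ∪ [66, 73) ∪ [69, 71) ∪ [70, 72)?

Merged: [9, 22), [48, 63), [66, 73).
Lengths: 13 + 15 + 7 = 35.

35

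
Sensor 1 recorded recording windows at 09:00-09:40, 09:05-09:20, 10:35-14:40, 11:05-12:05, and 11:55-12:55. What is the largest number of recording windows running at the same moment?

Walk the sorted start/end points keeping a running depth.
The depth first hits 3 at 11:55.

3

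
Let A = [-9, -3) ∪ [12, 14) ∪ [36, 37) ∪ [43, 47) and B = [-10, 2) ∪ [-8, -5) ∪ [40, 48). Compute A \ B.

Merge the second list: [-10, 2), [40, 48).
[-9, -3): fully covered by B → removed.
[12, 14): no B overlap → unchanged.
[36, 37): no B overlap → unchanged.
[43, 47): fully covered by B → removed.

[12, 14) ∪ [36, 37)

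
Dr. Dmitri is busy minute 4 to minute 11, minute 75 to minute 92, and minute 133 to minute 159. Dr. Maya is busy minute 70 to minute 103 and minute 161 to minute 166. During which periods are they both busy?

minute 75 to minute 92

minute 4 to minute 11 meets no B interval.
minute 75 to minute 92 ∩ B → minute 75 to minute 92.
minute 133 to minute 159 meets no B interval.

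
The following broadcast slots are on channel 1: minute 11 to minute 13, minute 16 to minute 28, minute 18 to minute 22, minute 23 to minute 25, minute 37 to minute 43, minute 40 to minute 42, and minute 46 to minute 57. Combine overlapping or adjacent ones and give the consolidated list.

minute 11 to minute 13, minute 16 to minute 28, minute 37 to minute 43, minute 46 to minute 57

minute 16 to minute 28 is disjoint → start new block.
minute 18 to minute 22 overlaps/touches minute 16 to minute 28 → extend to minute 16 to minute 28.
minute 23 to minute 25 overlaps/touches minute 16 to minute 28 → extend to minute 16 to minute 28.
minute 37 to minute 43 is disjoint → start new block.
minute 40 to minute 42 overlaps/touches minute 37 to minute 43 → extend to minute 37 to minute 43.
minute 46 to minute 57 is disjoint → start new block.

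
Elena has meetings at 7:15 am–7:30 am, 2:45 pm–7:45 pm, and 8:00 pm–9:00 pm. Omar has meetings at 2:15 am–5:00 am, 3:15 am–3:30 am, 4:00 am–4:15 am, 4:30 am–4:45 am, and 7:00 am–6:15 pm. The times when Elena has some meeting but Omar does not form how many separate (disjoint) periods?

2

Merge the second list: 2:15 am–5:00 am, 7:00 am–6:15 pm.
A \ B = 6:15 pm–7:45 pm, 8:00 pm–9:00 pm.
That is 2 disjoint pieces.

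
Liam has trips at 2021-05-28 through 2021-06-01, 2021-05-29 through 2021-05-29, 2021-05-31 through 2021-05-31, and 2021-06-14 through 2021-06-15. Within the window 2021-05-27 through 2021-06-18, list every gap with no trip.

2021-05-27 through 2021-05-27, 2021-06-02 through 2021-06-13, 2021-06-16 through 2021-06-18

After merging, the occupied span is 2021-05-28 through 2021-06-01, 2021-06-14 through 2021-06-15.
Gaps within 2021-05-27 through 2021-06-18: 2021-05-27 through 2021-05-27, 2021-06-02 through 2021-06-13, 2021-06-16 through 2021-06-18.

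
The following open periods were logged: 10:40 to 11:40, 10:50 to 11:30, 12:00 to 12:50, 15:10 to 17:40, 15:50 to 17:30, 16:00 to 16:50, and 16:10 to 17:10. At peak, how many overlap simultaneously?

4

Sweep endpoints in order; track running count of active intervals.
Peak of 4 reached at 16:10.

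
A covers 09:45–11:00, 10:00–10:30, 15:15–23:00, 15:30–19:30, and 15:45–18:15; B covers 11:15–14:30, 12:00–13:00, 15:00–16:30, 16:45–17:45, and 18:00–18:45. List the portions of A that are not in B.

A, merged: 09:45-11:00, 15:15-23:00.
B, merged: 11:15-14:30, 15:00-16:30, 16:45-17:45, 18:00-18:45.
09:45-11:00: no B overlap → unchanged.
15:15-23:00 minus B → 16:30-16:45, 17:45-18:00, 18:45-23:00.

09:45-11:00, 16:30-16:45, 17:45-18:00, 18:45-23:00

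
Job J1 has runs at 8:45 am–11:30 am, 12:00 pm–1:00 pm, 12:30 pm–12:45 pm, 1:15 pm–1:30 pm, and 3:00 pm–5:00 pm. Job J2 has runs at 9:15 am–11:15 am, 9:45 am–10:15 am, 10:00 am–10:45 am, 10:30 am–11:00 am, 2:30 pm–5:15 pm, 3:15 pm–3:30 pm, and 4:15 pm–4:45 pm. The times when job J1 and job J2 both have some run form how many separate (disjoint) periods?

Merge the first list: 8:45 am-11:30 am, 12:00 pm-1:00 pm, 1:15 pm-1:30 pm, 3:00 pm-5:00 pm.
Merge the second list: 9:15 am-11:15 am, 2:30 pm-5:15 pm.
A ∩ B = 9:15 am-11:15 am, 3:00 pm-5:00 pm.
That is 2 disjoint pieces.

2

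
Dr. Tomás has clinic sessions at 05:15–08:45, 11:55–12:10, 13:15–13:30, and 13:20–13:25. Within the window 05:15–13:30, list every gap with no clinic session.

The merged coverage is 05:15–08:45, 11:55–12:10, 13:15–13:30.
Complement within 05:15–13:30: 08:45–11:55, 12:10–13:15.

08:45–11:55, 12:10–13:15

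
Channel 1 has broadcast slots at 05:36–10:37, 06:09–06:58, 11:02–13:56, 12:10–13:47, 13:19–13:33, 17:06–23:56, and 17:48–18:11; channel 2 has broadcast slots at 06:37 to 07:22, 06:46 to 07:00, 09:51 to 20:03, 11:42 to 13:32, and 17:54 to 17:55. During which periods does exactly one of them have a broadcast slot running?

05:36-06:37, 07:22-09:51, 10:37-11:02, 13:56-17:06, 20:03-23:56

Merge the first list: 05:36-10:37, 11:02-13:56, 17:06-23:56.
Merge the second list: 06:37-07:22, 09:51-20:03.
A but not B: 05:36-06:37, 07:22-09:51, 20:03-23:56.
B but not A: 10:37-11:02, 13:56-17:06.
Combining gives A △ B.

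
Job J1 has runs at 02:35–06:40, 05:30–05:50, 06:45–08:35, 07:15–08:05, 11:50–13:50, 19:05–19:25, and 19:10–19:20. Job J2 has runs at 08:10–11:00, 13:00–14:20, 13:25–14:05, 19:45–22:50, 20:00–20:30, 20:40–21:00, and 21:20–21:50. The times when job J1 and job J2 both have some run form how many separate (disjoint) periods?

2

A, merged: 02:35-06:40, 06:45-08:35, 11:50-13:50, 19:05-19:25.
B, merged: 08:10-11:00, 13:00-14:20, 19:45-22:50.
A ∩ B = 08:10-08:35, 13:00-13:50.
That is 2 disjoint pieces.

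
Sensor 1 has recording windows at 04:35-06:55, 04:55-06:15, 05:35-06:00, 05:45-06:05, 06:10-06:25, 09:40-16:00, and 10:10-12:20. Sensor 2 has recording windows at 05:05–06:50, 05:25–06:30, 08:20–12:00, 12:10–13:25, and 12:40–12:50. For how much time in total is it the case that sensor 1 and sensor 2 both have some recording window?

5 h 20 min

Merge the first list: 04:35–06:55, 09:40–16:00.
Merge the second list: 05:05–06:50, 08:20–12:00, 12:10–13:25.
A ∩ B = 05:05–06:50, 09:40–12:00, 12:10–13:25.
Total: 1 h 45 min + 2 h 20 min + 1 h 15 min = 5 h 20 min.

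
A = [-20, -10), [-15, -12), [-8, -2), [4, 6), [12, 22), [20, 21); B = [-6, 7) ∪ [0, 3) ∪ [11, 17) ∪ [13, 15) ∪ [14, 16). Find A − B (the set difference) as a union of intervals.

[-20, -10) ∪ [-8, -6) ∪ [17, 22)

First set merges to [-20, -10), [-8, -2), [4, 6), [12, 22).
Second set merges to [-6, 7), [11, 17).
[-20, -10): nothing removed.
[-8, -2) \ B = [-8, -6).
[4, 6): entirely removed.
[12, 22) \ B = [17, 22).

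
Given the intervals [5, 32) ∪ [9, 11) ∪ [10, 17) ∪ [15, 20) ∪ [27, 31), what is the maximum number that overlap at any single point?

At 10, 3 of the intervals are simultaneously active.
No point has more.

3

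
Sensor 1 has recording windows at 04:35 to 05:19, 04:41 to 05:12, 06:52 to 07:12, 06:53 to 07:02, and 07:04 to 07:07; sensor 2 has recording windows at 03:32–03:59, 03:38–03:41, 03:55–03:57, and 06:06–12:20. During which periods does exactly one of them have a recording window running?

03:32-03:59, 04:35-05:19, 06:06-06:52, 07:12-12:20

A, merged: 04:35-05:19, 06:52-07:12.
B, merged: 03:32-03:59, 06:06-12:20.
A but not B: 04:35-05:19.
B but not A: 03:32-03:59, 06:06-06:52, 07:12-12:20.
Combining gives A △ B.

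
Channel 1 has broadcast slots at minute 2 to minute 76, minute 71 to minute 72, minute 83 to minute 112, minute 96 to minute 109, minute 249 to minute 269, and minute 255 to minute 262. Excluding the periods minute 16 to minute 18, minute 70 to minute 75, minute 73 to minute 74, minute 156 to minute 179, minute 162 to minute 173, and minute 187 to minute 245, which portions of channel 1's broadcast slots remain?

minute 2 to minute 16, minute 18 to minute 70, minute 75 to minute 76, minute 83 to minute 112, minute 249 to minute 269

Merge the first list: minute 2 to minute 76, minute 83 to minute 112, minute 249 to minute 269.
Merge the second list: minute 16 to minute 18, minute 70 to minute 75, minute 156 to minute 179, minute 187 to minute 245.
minute 2 to minute 76 \ B = minute 2 to minute 16, minute 18 to minute 70, minute 75 to minute 76.
minute 83 to minute 112: nothing removed.
minute 249 to minute 269: nothing removed.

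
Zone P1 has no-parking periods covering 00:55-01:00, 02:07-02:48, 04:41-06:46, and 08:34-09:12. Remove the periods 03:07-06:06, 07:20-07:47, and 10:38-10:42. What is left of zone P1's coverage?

00:55-01:00: nothing removed.
02:07-02:48: nothing removed.
04:41-06:46 \ B = 06:06-06:46.
08:34-09:12: nothing removed.

00:55-01:00, 02:07-02:48, 06:06-06:46, 08:34-09:12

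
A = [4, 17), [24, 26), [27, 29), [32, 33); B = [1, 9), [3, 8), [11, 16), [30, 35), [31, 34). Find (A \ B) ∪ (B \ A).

Second set merges to [1, 9), [11, 16), [30, 35).
Only in the first: [9, 11), [16, 17), [24, 26), [27, 29).
Only in the second: [1, 4), [30, 32), [33, 35).
Together these are the periods covered by exactly one.

[1, 4) ∪ [9, 11) ∪ [16, 17) ∪ [24, 26) ∪ [27, 29) ∪ [30, 32) ∪ [33, 35)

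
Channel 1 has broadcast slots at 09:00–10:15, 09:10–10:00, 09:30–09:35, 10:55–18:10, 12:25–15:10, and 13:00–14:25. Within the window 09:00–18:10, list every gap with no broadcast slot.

Covered (merged): 09:00–10:15, 10:55–18:10.
Uncovered inside 09:00–18:10: 10:15–10:55.

10:15–10:55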